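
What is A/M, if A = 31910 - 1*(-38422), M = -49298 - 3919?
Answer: -23444/17739 ≈ -1.3216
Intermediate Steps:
M = -53217
A = 70332 (A = 31910 + 38422 = 70332)
A/M = 70332/(-53217) = 70332*(-1/53217) = -23444/17739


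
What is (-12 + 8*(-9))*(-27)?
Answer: 2268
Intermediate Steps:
(-12 + 8*(-9))*(-27) = (-12 - 72)*(-27) = -84*(-27) = 2268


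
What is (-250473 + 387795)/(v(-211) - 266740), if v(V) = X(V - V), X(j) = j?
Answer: -68661/133370 ≈ -0.51482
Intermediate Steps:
v(V) = 0 (v(V) = V - V = 0)
(-250473 + 387795)/(v(-211) - 266740) = (-250473 + 387795)/(0 - 266740) = 137322/(-266740) = 137322*(-1/266740) = -68661/133370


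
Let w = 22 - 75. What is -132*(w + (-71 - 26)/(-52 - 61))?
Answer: 777744/113 ≈ 6882.7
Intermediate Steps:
w = -53
-132*(w + (-71 - 26)/(-52 - 61)) = -132*(-53 + (-71 - 26)/(-52 - 61)) = -132*(-53 - 97/(-113)) = -132*(-53 - 97*(-1/113)) = -132*(-53 + 97/113) = -132*(-5892/113) = 777744/113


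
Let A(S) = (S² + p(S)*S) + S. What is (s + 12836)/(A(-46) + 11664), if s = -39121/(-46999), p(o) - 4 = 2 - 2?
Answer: 120663657/127367290 ≈ 0.94737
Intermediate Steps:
p(o) = 4 (p(o) = 4 + (2 - 2) = 4 + 0 = 4)
s = 39121/46999 (s = -39121*(-1/46999) = 39121/46999 ≈ 0.83238)
A(S) = S² + 5*S (A(S) = (S² + 4*S) + S = S² + 5*S)
(s + 12836)/(A(-46) + 11664) = (39121/46999 + 12836)/(-46*(5 - 46) + 11664) = 603318285/(46999*(-46*(-41) + 11664)) = 603318285/(46999*(1886 + 11664)) = (603318285/46999)/13550 = (603318285/46999)*(1/13550) = 120663657/127367290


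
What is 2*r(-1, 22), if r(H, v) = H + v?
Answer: 42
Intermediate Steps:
2*r(-1, 22) = 2*(-1 + 22) = 2*21 = 42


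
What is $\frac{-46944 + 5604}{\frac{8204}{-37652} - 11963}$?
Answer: $\frac{997778}{288743} \approx 3.4556$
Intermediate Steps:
$\frac{-46944 + 5604}{\frac{8204}{-37652} - 11963} = - \frac{41340}{8204 \left(- \frac{1}{37652}\right) - 11963} = - \frac{41340}{- \frac{2051}{9413} - 11963} = - \frac{41340}{- \frac{112609770}{9413}} = \left(-41340\right) \left(- \frac{9413}{112609770}\right) = \frac{997778}{288743}$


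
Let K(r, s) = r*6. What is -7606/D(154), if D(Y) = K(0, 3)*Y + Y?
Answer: -3803/77 ≈ -49.390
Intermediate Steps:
K(r, s) = 6*r
D(Y) = Y (D(Y) = (6*0)*Y + Y = 0*Y + Y = 0 + Y = Y)
-7606/D(154) = -7606/154 = -7606*1/154 = -3803/77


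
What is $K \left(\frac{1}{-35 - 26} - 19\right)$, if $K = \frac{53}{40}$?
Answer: $- \frac{1537}{61} \approx -25.197$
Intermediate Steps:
$K = \frac{53}{40}$ ($K = 53 \cdot \frac{1}{40} = \frac{53}{40} \approx 1.325$)
$K \left(\frac{1}{-35 - 26} - 19\right) = \frac{53 \left(\frac{1}{-35 - 26} - 19\right)}{40} = \frac{53 \left(\frac{1}{-61} - 19\right)}{40} = \frac{53 \left(- \frac{1}{61} - 19\right)}{40} = \frac{53}{40} \left(- \frac{1160}{61}\right) = - \frac{1537}{61}$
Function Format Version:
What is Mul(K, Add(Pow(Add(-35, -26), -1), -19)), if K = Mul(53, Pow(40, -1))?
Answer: Rational(-1537, 61) ≈ -25.197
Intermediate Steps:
K = Rational(53, 40) (K = Mul(53, Rational(1, 40)) = Rational(53, 40) ≈ 1.3250)
Mul(K, Add(Pow(Add(-35, -26), -1), -19)) = Mul(Rational(53, 40), Add(Pow(Add(-35, -26), -1), -19)) = Mul(Rational(53, 40), Add(Pow(-61, -1), -19)) = Mul(Rational(53, 40), Add(Rational(-1, 61), -19)) = Mul(Rational(53, 40), Rational(-1160, 61)) = Rational(-1537, 61)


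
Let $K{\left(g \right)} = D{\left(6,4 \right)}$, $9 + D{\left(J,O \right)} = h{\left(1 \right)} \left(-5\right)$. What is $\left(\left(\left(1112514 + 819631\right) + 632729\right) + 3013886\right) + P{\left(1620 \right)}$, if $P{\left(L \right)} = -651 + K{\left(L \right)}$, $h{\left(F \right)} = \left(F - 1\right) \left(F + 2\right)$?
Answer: $5578100$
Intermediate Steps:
$h{\left(F \right)} = \left(-1 + F\right) \left(2 + F\right)$
$D{\left(J,O \right)} = -9$ ($D{\left(J,O \right)} = -9 + \left(-2 + 1 + 1^{2}\right) \left(-5\right) = -9 + \left(-2 + 1 + 1\right) \left(-5\right) = -9 + 0 \left(-5\right) = -9 + 0 = -9$)
$K{\left(g \right)} = -9$
$P{\left(L \right)} = -660$ ($P{\left(L \right)} = -651 - 9 = -660$)
$\left(\left(\left(1112514 + 819631\right) + 632729\right) + 3013886\right) + P{\left(1620 \right)} = \left(\left(\left(1112514 + 819631\right) + 632729\right) + 3013886\right) - 660 = \left(\left(1932145 + 632729\right) + 3013886\right) - 660 = \left(2564874 + 3013886\right) - 660 = 5578760 - 660 = 5578100$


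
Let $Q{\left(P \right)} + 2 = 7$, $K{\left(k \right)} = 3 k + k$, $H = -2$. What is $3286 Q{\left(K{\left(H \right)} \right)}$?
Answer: $16430$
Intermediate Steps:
$K{\left(k \right)} = 4 k$
$Q{\left(P \right)} = 5$ ($Q{\left(P \right)} = -2 + 7 = 5$)
$3286 Q{\left(K{\left(H \right)} \right)} = 3286 \cdot 5 = 16430$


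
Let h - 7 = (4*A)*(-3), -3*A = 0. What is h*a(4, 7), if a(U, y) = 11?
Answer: 77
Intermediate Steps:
A = 0 (A = -⅓*0 = 0)
h = 7 (h = 7 + (4*0)*(-3) = 7 + 0*(-3) = 7 + 0 = 7)
h*a(4, 7) = 7*11 = 77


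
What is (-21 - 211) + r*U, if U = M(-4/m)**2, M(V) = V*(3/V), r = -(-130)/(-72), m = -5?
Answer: -993/4 ≈ -248.25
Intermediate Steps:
r = -65/36 (r = -(-130)*(-1)/72 = -2*65/72 = -65/36 ≈ -1.8056)
M(V) = 3
U = 9 (U = 3**2 = 9)
(-21 - 211) + r*U = (-21 - 211) - 65/36*9 = -232 - 65/4 = -993/4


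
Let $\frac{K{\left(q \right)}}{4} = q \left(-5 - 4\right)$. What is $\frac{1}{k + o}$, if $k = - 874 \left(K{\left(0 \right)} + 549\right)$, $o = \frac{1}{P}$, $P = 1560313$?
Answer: $- \frac{1560313}{748678745537} \approx -2.0841 \cdot 10^{-6}$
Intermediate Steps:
$K{\left(q \right)} = - 36 q$ ($K{\left(q \right)} = 4 q \left(-5 - 4\right) = 4 q \left(-9\right) = 4 \left(- 9 q\right) = - 36 q$)
$o = \frac{1}{1560313} \approx 6.409 \cdot 10^{-7}$
$k = -479826$ ($k = - 874 \left(\left(-36\right) 0 + 549\right) = - 874 \left(0 + 549\right) = \left(-874\right) 549 = -479826$)
$\frac{1}{k + o} = \frac{1}{-479826 + \frac{1}{1560313}} = \frac{1}{- \frac{748678745537}{1560313}} = - \frac{1560313}{748678745537}$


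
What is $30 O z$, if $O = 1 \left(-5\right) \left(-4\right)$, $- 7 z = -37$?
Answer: $\frac{22200}{7} \approx 3171.4$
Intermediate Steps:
$z = \frac{37}{7}$ ($z = \left(- \frac{1}{7}\right) \left(-37\right) = \frac{37}{7} \approx 5.2857$)
$O = 20$ ($O = \left(-5\right) \left(-4\right) = 20$)
$30 O z = 30 \cdot 20 \cdot \frac{37}{7} = 600 \cdot \frac{37}{7} = \frac{22200}{7}$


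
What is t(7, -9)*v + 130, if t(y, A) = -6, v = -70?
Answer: 550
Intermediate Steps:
t(7, -9)*v + 130 = -6*(-70) + 130 = 420 + 130 = 550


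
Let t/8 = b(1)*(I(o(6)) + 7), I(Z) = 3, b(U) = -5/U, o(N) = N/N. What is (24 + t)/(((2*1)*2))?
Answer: -94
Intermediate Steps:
o(N) = 1
t = -400 (t = 8*((-5/1)*(3 + 7)) = 8*(-5*1*10) = 8*(-5*10) = 8*(-50) = -400)
(24 + t)/(((2*1)*2)) = (24 - 400)/(((2*1)*2)) = -376/(2*2) = -376/4 = -376*¼ = -94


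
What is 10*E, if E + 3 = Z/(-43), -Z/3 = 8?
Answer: -1050/43 ≈ -24.419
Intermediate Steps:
Z = -24 (Z = -3*8 = -24)
E = -105/43 (E = -3 - 24/(-43) = -3 - 24*(-1/43) = -3 + 24/43 = -105/43 ≈ -2.4419)
10*E = 10*(-105/43) = -1050/43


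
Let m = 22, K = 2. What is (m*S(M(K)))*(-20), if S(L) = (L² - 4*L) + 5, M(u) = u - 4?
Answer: -7480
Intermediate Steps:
M(u) = -4 + u
S(L) = 5 + L² - 4*L
(m*S(M(K)))*(-20) = (22*(5 + (-4 + 2)² - 4*(-4 + 2)))*(-20) = (22*(5 + (-2)² - 4*(-2)))*(-20) = (22*(5 + 4 + 8))*(-20) = (22*17)*(-20) = 374*(-20) = -7480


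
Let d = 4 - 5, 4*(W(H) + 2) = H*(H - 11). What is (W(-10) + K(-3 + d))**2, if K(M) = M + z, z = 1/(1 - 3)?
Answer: 2116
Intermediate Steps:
W(H) = -2 + H*(-11 + H)/4 (W(H) = -2 + (H*(H - 11))/4 = -2 + (H*(-11 + H))/4 = -2 + H*(-11 + H)/4)
z = -1/2 (z = 1/(-2) = -1/2 ≈ -0.50000)
d = -1
K(M) = -1/2 + M (K(M) = M - 1/2 = -1/2 + M)
(W(-10) + K(-3 + d))**2 = ((-2 - 11/4*(-10) + (1/4)*(-10)**2) + (-1/2 + (-3 - 1)))**2 = ((-2 + 55/2 + (1/4)*100) + (-1/2 - 4))**2 = ((-2 + 55/2 + 25) - 9/2)**2 = (101/2 - 9/2)**2 = 46**2 = 2116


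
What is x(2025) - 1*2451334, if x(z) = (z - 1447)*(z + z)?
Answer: -110434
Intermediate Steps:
x(z) = 2*z*(-1447 + z) (x(z) = (-1447 + z)*(2*z) = 2*z*(-1447 + z))
x(2025) - 1*2451334 = 2*2025*(-1447 + 2025) - 1*2451334 = 2*2025*578 - 2451334 = 2340900 - 2451334 = -110434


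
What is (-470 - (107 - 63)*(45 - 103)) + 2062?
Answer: 4144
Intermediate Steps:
(-470 - (107 - 63)*(45 - 103)) + 2062 = (-470 - 44*(-58)) + 2062 = (-470 - 1*(-2552)) + 2062 = (-470 + 2552) + 2062 = 2082 + 2062 = 4144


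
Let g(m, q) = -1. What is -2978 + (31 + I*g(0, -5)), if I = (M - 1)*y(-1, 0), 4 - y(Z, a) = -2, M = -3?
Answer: -2923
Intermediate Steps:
y(Z, a) = 6 (y(Z, a) = 4 - 1*(-2) = 4 + 2 = 6)
I = -24 (I = (-3 - 1)*6 = -4*6 = -24)
-2978 + (31 + I*g(0, -5)) = -2978 + (31 - 24*(-1)) = -2978 + (31 + 24) = -2978 + 55 = -2923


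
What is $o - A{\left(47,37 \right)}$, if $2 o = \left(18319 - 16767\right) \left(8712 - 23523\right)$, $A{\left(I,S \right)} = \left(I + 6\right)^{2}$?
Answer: $-11496145$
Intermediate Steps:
$A{\left(I,S \right)} = \left(6 + I\right)^{2}$
$o = -11493336$ ($o = \frac{\left(18319 - 16767\right) \left(8712 - 23523\right)}{2} = \frac{1552 \left(-14811\right)}{2} = \frac{1}{2} \left(-22986672\right) = -11493336$)
$o - A{\left(47,37 \right)} = -11493336 - \left(6 + 47\right)^{2} = -11493336 - 53^{2} = -11493336 - 2809 = -11496145$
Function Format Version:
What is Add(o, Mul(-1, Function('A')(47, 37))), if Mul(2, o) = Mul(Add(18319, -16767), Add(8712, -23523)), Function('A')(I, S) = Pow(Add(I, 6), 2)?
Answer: -11496145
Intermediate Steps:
Function('A')(I, S) = Pow(Add(6, I), 2)
o = -11493336 (o = Mul(Rational(1, 2), Mul(Add(18319, -16767), Add(8712, -23523))) = Mul(Rational(1, 2), Mul(1552, -14811)) = Mul(Rational(1, 2), -22986672) = -11493336)
Add(o, Mul(-1, Function('A')(47, 37))) = Add(-11493336, Mul(-1, Pow(Add(6, 47), 2))) = Add(-11493336, Mul(-1, Pow(53, 2))) = Add(-11493336, Mul(-1, 2809)) = Add(-11493336, -2809) = -11496145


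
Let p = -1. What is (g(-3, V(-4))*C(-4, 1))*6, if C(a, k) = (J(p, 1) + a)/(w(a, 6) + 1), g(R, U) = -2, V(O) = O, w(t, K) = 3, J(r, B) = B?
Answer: 9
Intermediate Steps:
C(a, k) = 1/4 + a/4 (C(a, k) = (1 + a)/(3 + 1) = (1 + a)/4 = (1 + a)*(1/4) = 1/4 + a/4)
(g(-3, V(-4))*C(-4, 1))*6 = -2*(1/4 + (1/4)*(-4))*6 = -2*(1/4 - 1)*6 = -2*(-3/4)*6 = (3/2)*6 = 9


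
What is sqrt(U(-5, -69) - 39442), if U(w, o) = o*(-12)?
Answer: I*sqrt(38614) ≈ 196.5*I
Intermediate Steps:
U(w, o) = -12*o
sqrt(U(-5, -69) - 39442) = sqrt(-12*(-69) - 39442) = sqrt(828 - 39442) = sqrt(-38614) = I*sqrt(38614)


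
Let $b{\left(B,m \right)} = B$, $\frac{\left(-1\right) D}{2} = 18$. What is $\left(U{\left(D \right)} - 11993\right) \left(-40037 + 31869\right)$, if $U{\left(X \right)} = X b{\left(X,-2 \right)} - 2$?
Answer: $87389432$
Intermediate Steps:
$D = -36$ ($D = \left(-2\right) 18 = -36$)
$U{\left(X \right)} = -2 + X^{2}$ ($U{\left(X \right)} = X X - 2 = X^{2} - 2 = -2 + X^{2}$)
$\left(U{\left(D \right)} - 11993\right) \left(-40037 + 31869\right) = \left(\left(-2 + \left(-36\right)^{2}\right) - 11993\right) \left(-40037 + 31869\right) = \left(\left(-2 + 1296\right) - 11993\right) \left(-8168\right) = \left(1294 - 11993\right) \left(-8168\right) = \left(-10699\right) \left(-8168\right) = 87389432$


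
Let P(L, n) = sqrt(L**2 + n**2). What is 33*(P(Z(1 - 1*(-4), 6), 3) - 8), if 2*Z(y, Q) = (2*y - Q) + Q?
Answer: -264 + 33*sqrt(34) ≈ -71.579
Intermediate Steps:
Z(y, Q) = y (Z(y, Q) = ((2*y - Q) + Q)/2 = ((-Q + 2*y) + Q)/2 = (2*y)/2 = y)
33*(P(Z(1 - 1*(-4), 6), 3) - 8) = 33*(sqrt((1 - 1*(-4))**2 + 3**2) - 8) = 33*(sqrt((1 + 4)**2 + 9) - 8) = 33*(sqrt(5**2 + 9) - 8) = 33*(sqrt(25 + 9) - 8) = 33*(sqrt(34) - 8) = 33*(-8 + sqrt(34)) = -264 + 33*sqrt(34)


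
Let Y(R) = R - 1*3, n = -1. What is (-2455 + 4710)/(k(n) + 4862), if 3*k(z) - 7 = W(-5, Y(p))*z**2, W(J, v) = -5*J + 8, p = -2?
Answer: 6765/14626 ≈ 0.46253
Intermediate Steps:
Y(R) = -3 + R (Y(R) = R - 3 = -3 + R)
W(J, v) = 8 - 5*J
k(z) = 7/3 + 11*z**2 (k(z) = 7/3 + ((8 - 5*(-5))*z**2)/3 = 7/3 + ((8 + 25)*z**2)/3 = 7/3 + (33*z**2)/3 = 7/3 + 11*z**2)
(-2455 + 4710)/(k(n) + 4862) = (-2455 + 4710)/((7/3 + 11*(-1)**2) + 4862) = 2255/((7/3 + 11*1) + 4862) = 2255/((7/3 + 11) + 4862) = 2255/(40/3 + 4862) = 2255/(14626/3) = 2255*(3/14626) = 6765/14626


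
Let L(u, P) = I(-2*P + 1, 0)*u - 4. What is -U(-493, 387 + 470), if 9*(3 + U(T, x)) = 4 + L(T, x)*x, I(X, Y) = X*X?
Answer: 1239773840320/9 ≈ 1.3775e+11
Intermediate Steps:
I(X, Y) = X²
L(u, P) = -4 + u*(1 - 2*P)² (L(u, P) = (-2*P + 1)²*u - 4 = (1 - 2*P)²*u - 4 = u*(1 - 2*P)² - 4 = -4 + u*(1 - 2*P)²)
U(T, x) = -23/9 + x*(-4 + T*(-1 + 2*x)²)/9 (U(T, x) = -3 + (4 + (-4 + T*(-1 + 2*x)²)*x)/9 = -3 + (4 + x*(-4 + T*(-1 + 2*x)²))/9 = -3 + (4/9 + x*(-4 + T*(-1 + 2*x)²)/9) = -23/9 + x*(-4 + T*(-1 + 2*x)²)/9)
-U(-493, 387 + 470) = -(-23/9 + (387 + 470)*(-4 - 493*(-1 + 2*(387 + 470))²)/9) = -(-23/9 + (⅑)*857*(-4 - 493*(-1 + 2*857)²)) = -(-23/9 + (⅑)*857*(-4 - 493*(-1 + 1714)²)) = -(-23/9 + (⅑)*857*(-4 - 493*1713²)) = -(-23/9 + (⅑)*857*(-4 - 493*2934369)) = -(-23/9 + (⅑)*857*(-4 - 1446643917)) = -(-23/9 + (⅑)*857*(-1446643921)) = -(-23/9 - 1239773840297/9) = -1*(-1239773840320/9) = 1239773840320/9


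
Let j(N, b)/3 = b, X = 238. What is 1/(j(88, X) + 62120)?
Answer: 1/62834 ≈ 1.5915e-5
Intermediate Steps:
j(N, b) = 3*b
1/(j(88, X) + 62120) = 1/(3*238 + 62120) = 1/(714 + 62120) = 1/62834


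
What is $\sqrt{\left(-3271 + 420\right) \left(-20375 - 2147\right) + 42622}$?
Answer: $2 \sqrt{16063211} \approx 8015.8$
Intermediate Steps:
$\sqrt{\left(-3271 + 420\right) \left(-20375 - 2147\right) + 42622} = \sqrt{\left(-2851\right) \left(-22522\right) + 42622} = \sqrt{64210222 + 42622} = \sqrt{64252844} = 2 \sqrt{16063211}$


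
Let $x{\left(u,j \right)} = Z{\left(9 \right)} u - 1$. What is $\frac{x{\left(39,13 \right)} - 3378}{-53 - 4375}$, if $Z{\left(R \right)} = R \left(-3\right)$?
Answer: $\frac{1108}{1107} \approx 1.0009$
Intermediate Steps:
$Z{\left(R \right)} = - 3 R$
$x{\left(u,j \right)} = -1 - 27 u$ ($x{\left(u,j \right)} = \left(-3\right) 9 u - 1 = - 27 u - 1 = -1 - 27 u$)
$\frac{x{\left(39,13 \right)} - 3378}{-53 - 4375} = \frac{\left(-1 - 1053\right) - 3378}{-53 - 4375} = \frac{\left(-1 - 1053\right) - 3378}{-4428} = \left(-1054 - 3378\right) \left(- \frac{1}{4428}\right) = \left(-4432\right) \left(- \frac{1}{4428}\right) = \frac{1108}{1107}$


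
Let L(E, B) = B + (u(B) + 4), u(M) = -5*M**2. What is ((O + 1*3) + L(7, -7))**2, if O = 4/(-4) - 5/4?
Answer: 978121/16 ≈ 61133.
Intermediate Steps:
O = -9/4 (O = 4*(-1/4) - 5*1/4 = -1 - 5/4 = -9/4 ≈ -2.2500)
L(E, B) = 4 + B - 5*B**2 (L(E, B) = B + (-5*B**2 + 4) = B + (4 - 5*B**2) = 4 + B - 5*B**2)
((O + 1*3) + L(7, -7))**2 = ((-9/4 + 1*3) + (4 - 7 - 5*(-7)**2))**2 = ((-9/4 + 3) + (4 - 7 - 5*49))**2 = (3/4 + (4 - 7 - 245))**2 = (3/4 - 248)**2 = (-989/4)**2 = 978121/16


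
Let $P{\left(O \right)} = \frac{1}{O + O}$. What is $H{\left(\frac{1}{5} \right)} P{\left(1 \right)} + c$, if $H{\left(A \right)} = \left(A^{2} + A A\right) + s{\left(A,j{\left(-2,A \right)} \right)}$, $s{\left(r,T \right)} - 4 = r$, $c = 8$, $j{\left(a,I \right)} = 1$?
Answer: $\frac{507}{50} \approx 10.14$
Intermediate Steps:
$s{\left(r,T \right)} = 4 + r$
$P{\left(O \right)} = \frac{1}{2 O}$
$H{\left(A \right)} = 4 + A + 2 A^{2}$ ($H{\left(A \right)} = \left(A^{2} + A A\right) + \left(4 + A\right) = \left(A^{2} + A^{2}\right) + \left(4 + A\right) = 2 A^{2} + \left(4 + A\right) = 4 + A + 2 A^{2}$)
$H{\left(\frac{1}{5} \right)} P{\left(1 \right)} + c = \left(4 + \frac{1}{5} + 2 \left(\frac{1}{5}\right)^{2}\right) \frac{1}{2 \cdot 1} + 8 = \left(4 + \frac{1}{5} + \frac{2}{25}\right) \frac{1}{2} \cdot 1 + 8 = \left(4 + \frac{1}{5} + 2 \cdot \frac{1}{25}\right) \frac{1}{2} + 8 = \left(4 + \frac{1}{5} + \frac{2}{25}\right) \frac{1}{2} + 8 = \frac{107}{25} \cdot \frac{1}{2} + 8 = \frac{107}{50} + 8 = \frac{507}{50}$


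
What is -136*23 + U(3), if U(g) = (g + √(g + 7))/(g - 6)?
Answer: -3129 - √10/3 ≈ -3130.1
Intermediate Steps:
U(g) = (g + √(7 + g))/(-6 + g)
-136*23 + U(3) = -136*23 + (3 + √(7 + 3))/(-6 + 3) = -3128 + (3 + √10)/(-3) = -3128 - (3 + √10)/3 = -3128 + (-1 - √10/3) = -3129 - √10/3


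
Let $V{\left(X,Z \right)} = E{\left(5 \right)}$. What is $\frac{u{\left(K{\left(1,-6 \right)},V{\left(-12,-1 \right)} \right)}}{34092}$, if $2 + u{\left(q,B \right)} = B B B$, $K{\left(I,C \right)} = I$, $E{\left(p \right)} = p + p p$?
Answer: $\frac{13499}{17046} \approx 0.79192$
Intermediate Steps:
$E{\left(p \right)} = p + p^{2}$
$V{\left(X,Z \right)} = 30$ ($V{\left(X,Z \right)} = 5 \left(1 + 5\right) = 5 \cdot 6 = 30$)
$u{\left(q,B \right)} = -2 + B^{3}$ ($u{\left(q,B \right)} = -2 + B B B = -2 + B^{2} B = -2 + B^{3}$)
$\frac{u{\left(K{\left(1,-6 \right)},V{\left(-12,-1 \right)} \right)}}{34092} = \frac{-2 + 30^{3}}{34092} = \left(-2 + 27000\right) \frac{1}{34092} = 26998 \cdot \frac{1}{34092} = \frac{13499}{17046}$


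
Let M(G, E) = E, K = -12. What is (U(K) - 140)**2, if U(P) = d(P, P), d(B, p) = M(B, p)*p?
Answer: 16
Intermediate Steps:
d(B, p) = p**2 (d(B, p) = p*p = p**2)
U(P) = P**2
(U(K) - 140)**2 = ((-12)**2 - 140)**2 = (144 - 140)**2 = 4**2 = 16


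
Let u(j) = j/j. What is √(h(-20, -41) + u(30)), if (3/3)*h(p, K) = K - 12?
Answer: 2*I*√13 ≈ 7.2111*I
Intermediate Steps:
h(p, K) = -12 + K (h(p, K) = K - 12 = -12 + K)
u(j) = 1
√(h(-20, -41) + u(30)) = √((-12 - 41) + 1) = √(-53 + 1) = √(-52) = 2*I*√13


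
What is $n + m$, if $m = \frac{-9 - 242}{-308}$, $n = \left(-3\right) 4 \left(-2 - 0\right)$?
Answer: $\frac{7643}{308} \approx 24.815$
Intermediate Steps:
$n = 24$ ($n = - 12 \left(-2 + 0\right) = \left(-12\right) \left(-2\right) = 24$)
$m = \frac{251}{308}$ ($m = \left(-251\right) \left(- \frac{1}{308}\right) = \frac{251}{308} \approx 0.81493$)
$n + m = 24 + \frac{251}{308} = \frac{7643}{308}$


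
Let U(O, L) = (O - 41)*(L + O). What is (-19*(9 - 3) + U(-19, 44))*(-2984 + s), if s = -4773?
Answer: 12519798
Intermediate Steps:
U(O, L) = (-41 + O)*(L + O)
(-19*(9 - 3) + U(-19, 44))*(-2984 + s) = (-19*(9 - 3) + ((-19)**2 - 41*44 - 41*(-19) + 44*(-19)))*(-2984 - 4773) = (-19*6 + (361 - 1804 + 779 - 836))*(-7757) = (-114 - 1500)*(-7757) = -1614*(-7757) = 12519798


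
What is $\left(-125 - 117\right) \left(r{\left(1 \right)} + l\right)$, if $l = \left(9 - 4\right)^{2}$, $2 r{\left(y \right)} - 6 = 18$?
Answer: $-8954$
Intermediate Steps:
$r{\left(y \right)} = 12$ ($r{\left(y \right)} = 3 + \frac{1}{2} \cdot 18 = 3 + 9 = 12$)
$l = 25$ ($l = 5^{2} = 25$)
$\left(-125 - 117\right) \left(r{\left(1 \right)} + l\right) = \left(-125 - 117\right) \left(12 + 25\right) = \left(-125 - 117\right) 37 = \left(-242\right) 37 = -8954$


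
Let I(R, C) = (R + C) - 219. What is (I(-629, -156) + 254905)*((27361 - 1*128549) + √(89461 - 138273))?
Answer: -25691734388 + 507802*I*√12203 ≈ -2.5692e+10 + 5.6095e+7*I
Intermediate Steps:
I(R, C) = -219 + C + R (I(R, C) = (C + R) - 219 = -219 + C + R)
(I(-629, -156) + 254905)*((27361 - 1*128549) + √(89461 - 138273)) = ((-219 - 156 - 629) + 254905)*((27361 - 1*128549) + √(89461 - 138273)) = (-1004 + 254905)*((27361 - 128549) + √(-48812)) = 253901*(-101188 + 2*I*√12203) = -25691734388 + 507802*I*√12203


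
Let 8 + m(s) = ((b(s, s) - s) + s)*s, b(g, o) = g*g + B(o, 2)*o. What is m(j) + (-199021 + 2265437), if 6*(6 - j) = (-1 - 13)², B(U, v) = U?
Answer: 54769016/27 ≈ 2.0285e+6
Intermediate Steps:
b(g, o) = g² + o² (b(g, o) = g*g + o*o = g² + o²)
j = -80/3 (j = 6 - (-1 - 13)²/6 = 6 - ⅙*(-14)² = 6 - ⅙*196 = 6 - 98/3 = -80/3 ≈ -26.667)
m(s) = -8 + 2*s³ (m(s) = -8 + (((s² + s²) - s) + s)*s = -8 + ((2*s² - s) + s)*s = -8 + ((-s + 2*s²) + s)*s = -8 + (2*s²)*s = -8 + 2*s³)
m(j) + (-199021 + 2265437) = (-8 + 2*(-80/3)³) + (-199021 + 2265437) = (-8 + 2*(-512000/27)) + 2066416 = (-8 - 1024000/27) + 2066416 = -1024216/27 + 2066416 = 54769016/27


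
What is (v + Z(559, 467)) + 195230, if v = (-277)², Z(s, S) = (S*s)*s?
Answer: 146200586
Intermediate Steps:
Z(s, S) = S*s²
v = 76729
(v + Z(559, 467)) + 195230 = (76729 + 467*559²) + 195230 = (76729 + 467*312481) + 195230 = (76729 + 145928627) + 195230 = 146005356 + 195230 = 146200586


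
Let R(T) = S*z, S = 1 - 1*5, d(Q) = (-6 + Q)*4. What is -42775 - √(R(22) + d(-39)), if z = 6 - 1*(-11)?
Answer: -42775 - 2*I*√62 ≈ -42775.0 - 15.748*I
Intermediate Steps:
d(Q) = -24 + 4*Q
z = 17 (z = 6 + 11 = 17)
S = -4 (S = 1 - 5 = -4)
R(T) = -68 (R(T) = -4*17 = -68)
-42775 - √(R(22) + d(-39)) = -42775 - √(-68 + (-24 + 4*(-39))) = -42775 - √(-68 + (-24 - 156)) = -42775 - √(-68 - 180) = -42775 - √(-248) = -42775 - 2*I*√62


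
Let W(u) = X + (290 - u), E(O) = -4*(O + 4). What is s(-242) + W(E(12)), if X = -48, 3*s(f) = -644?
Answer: 274/3 ≈ 91.333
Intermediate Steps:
s(f) = -644/3 (s(f) = (1/3)*(-644) = -644/3)
E(O) = -16 - 4*O (E(O) = -4*(4 + O) = -16 - 4*O)
W(u) = 242 - u (W(u) = -48 + (290 - u) = 242 - u)
s(-242) + W(E(12)) = -644/3 + (242 - (-16 - 4*12)) = -644/3 + (242 - (-16 - 48)) = -644/3 + (242 - 1*(-64)) = -644/3 + (242 + 64) = -644/3 + 306 = 274/3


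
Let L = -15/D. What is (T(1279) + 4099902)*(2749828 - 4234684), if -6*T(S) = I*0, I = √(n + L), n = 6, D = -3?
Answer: -6087764084112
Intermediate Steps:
L = 5 (L = -15/(-3) = -15*(-⅓) = 5)
I = √11 (I = √(6 + 5) = √11 ≈ 3.3166)
T(S) = 0 (T(S) = -√11*0/6 = -⅙*0 = 0)
(T(1279) + 4099902)*(2749828 - 4234684) = (0 + 4099902)*(2749828 - 4234684) = 4099902*(-1484856) = -6087764084112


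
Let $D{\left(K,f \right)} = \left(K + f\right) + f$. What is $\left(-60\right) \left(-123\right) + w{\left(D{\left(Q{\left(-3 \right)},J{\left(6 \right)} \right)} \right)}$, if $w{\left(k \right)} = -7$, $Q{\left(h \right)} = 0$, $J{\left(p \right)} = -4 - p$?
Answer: $7373$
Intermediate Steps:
$D{\left(K,f \right)} = K + 2 f$
$\left(-60\right) \left(-123\right) + w{\left(D{\left(Q{\left(-3 \right)},J{\left(6 \right)} \right)} \right)} = \left(-60\right) \left(-123\right) - 7 = 7380 - 7 = 7373$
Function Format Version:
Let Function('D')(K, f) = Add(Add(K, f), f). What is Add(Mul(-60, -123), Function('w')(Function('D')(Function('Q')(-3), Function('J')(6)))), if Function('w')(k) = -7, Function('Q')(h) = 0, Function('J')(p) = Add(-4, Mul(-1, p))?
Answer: 7373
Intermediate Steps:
Function('D')(K, f) = Add(K, Mul(2, f))
Add(Mul(-60, -123), Function('w')(Function('D')(Function('Q')(-3), Function('J')(6)))) = Add(Mul(-60, -123), -7) = Add(7380, -7) = 7373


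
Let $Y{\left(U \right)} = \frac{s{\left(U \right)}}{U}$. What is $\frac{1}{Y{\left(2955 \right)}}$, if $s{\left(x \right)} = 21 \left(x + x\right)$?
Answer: $\frac{1}{42} \approx 0.02381$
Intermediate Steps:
$s{\left(x \right)} = 42 x$ ($s{\left(x \right)} = 21 \cdot 2 x = 42 x$)
$Y{\left(U \right)} = 42$ ($Y{\left(U \right)} = \frac{42 U}{U} = 42$)
$\frac{1}{Y{\left(2955 \right)}} = \frac{1}{42}$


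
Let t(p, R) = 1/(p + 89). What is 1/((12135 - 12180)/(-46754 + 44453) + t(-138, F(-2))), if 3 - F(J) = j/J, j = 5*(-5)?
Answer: -37583/32 ≈ -1174.5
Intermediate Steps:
j = -25
F(J) = 3 + 25/J (F(J) = 3 - (-25)/J = 3 + 25/J)
t(p, R) = 1/(89 + p)
1/((12135 - 12180)/(-46754 + 44453) + t(-138, F(-2))) = 1/((12135 - 12180)/(-46754 + 44453) + 1/(89 - 138)) = 1/(-45/(-2301) + 1/(-49)) = 1/(-45*(-1/2301) - 1/49) = 1/(15/767 - 1/49) = 1/(-32/37583) = -37583/32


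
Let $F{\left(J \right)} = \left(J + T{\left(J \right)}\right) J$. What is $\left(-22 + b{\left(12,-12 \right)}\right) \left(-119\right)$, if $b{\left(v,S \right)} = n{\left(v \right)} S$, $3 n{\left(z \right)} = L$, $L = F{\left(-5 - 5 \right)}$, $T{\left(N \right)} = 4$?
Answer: $31178$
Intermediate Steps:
$F{\left(J \right)} = J \left(4 + J\right)$ ($F{\left(J \right)} = \left(J + 4\right) J = \left(4 + J\right) J = J \left(4 + J\right)$)
$L = 60$ ($L = \left(-5 - 5\right) \left(4 - 10\right) = - 10 \left(4 - 10\right) = \left(-10\right) \left(-6\right) = 60$)
$n{\left(z \right)} = 20$ ($n{\left(z \right)} = \frac{1}{3} \cdot 60 = 20$)
$b{\left(v,S \right)} = 20 S$
$\left(-22 + b{\left(12,-12 \right)}\right) \left(-119\right) = \left(-22 + 20 \left(-12\right)\right) \left(-119\right) = \left(-22 - 240\right) \left(-119\right) = \left(-262\right) \left(-119\right) = 31178$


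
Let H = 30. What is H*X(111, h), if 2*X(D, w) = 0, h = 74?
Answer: 0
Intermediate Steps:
X(D, w) = 0 (X(D, w) = (1/2)*0 = 0)
H*X(111, h) = 30*0 = 0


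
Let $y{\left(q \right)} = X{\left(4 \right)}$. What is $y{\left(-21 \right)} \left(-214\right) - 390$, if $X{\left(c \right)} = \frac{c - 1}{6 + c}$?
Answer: $- \frac{2271}{5} \approx -454.2$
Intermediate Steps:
$X{\left(c \right)} = \frac{-1 + c}{6 + c}$
$y{\left(q \right)} = \frac{3}{10}$ ($y{\left(q \right)} = \frac{-1 + 4}{6 + 4} = \frac{1}{10} \cdot 3 = \frac{3}{10}$)
$y{\left(-21 \right)} \left(-214\right) - 390 = \frac{3}{10} \left(-214\right) - 390 = - \frac{321}{5} - 390 = - \frac{2271}{5}$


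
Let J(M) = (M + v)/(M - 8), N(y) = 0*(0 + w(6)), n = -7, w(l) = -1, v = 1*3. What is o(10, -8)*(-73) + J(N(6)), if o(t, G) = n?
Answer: 4085/8 ≈ 510.63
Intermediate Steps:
v = 3
N(y) = 0 (N(y) = 0*(0 - 1) = 0*(-1) = 0)
o(t, G) = -7
J(M) = (3 + M)/(-8 + M) (J(M) = (M + 3)/(M - 8) = (3 + M)/(-8 + M))
o(10, -8)*(-73) + J(N(6)) = -7*(-73) + (3 + 0)/(-8 + 0) = 511 + 3/(-8) = 511 - ⅛*3 = 511 - 3/8 = 4085/8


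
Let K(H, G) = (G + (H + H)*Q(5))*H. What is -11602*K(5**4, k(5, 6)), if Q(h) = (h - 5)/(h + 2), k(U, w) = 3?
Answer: -21753750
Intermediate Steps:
Q(h) = (-5 + h)/(2 + h)
K(H, G) = G*H (K(H, G) = (G + (H + H)*((-5 + 5)/(2 + 5)))*H = (G + (2*H)*(0/7))*H = (G + (2*H)*((1/7)*0))*H = (G + (2*H)*0)*H = (G + 0)*H = G*H)
-11602*K(5**4, k(5, 6)) = -34806*5**4 = -34806*625 = -11602*1875 = -21753750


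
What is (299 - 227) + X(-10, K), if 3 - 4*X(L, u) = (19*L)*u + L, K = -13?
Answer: -2169/4 ≈ -542.25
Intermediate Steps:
X(L, u) = ¾ - L/4 - 19*L*u/4 (X(L, u) = ¾ - ((19*L)*u + L)/4 = ¾ - (19*L*u + L)/4 = ¾ - (L + 19*L*u)/4 = ¾ + (-L/4 - 19*L*u/4) = ¾ - L/4 - 19*L*u/4)
(299 - 227) + X(-10, K) = (299 - 227) + (¾ - ¼*(-10) - 19/4*(-10)*(-13)) = 72 + (¾ + 5/2 - 1235/2) = 72 - 2457/4 = -2169/4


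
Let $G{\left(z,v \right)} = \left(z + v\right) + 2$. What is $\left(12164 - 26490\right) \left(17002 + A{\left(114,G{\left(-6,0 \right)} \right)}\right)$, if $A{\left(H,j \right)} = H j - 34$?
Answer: $-236550912$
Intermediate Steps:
$G{\left(z,v \right)} = 2 + v + z$ ($G{\left(z,v \right)} = \left(v + z\right) + 2 = 2 + v + z$)
$A{\left(H,j \right)} = -34 + H j$
$\left(12164 - 26490\right) \left(17002 + A{\left(114,G{\left(-6,0 \right)} \right)}\right) = \left(12164 - 26490\right) \left(17002 + \left(-34 + 114 \left(2 + 0 - 6\right)\right)\right) = - 14326 \left(17002 + \left(-34 + 114 \left(-4\right)\right)\right) = - 14326 \left(17002 - 490\right) = \left(-14326\right) 16512 = -236550912$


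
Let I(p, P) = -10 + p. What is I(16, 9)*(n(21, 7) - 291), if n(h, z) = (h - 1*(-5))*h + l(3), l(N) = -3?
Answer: 1512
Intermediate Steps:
n(h, z) = -3 + h*(5 + h) (n(h, z) = (h - 1*(-5))*h - 3 = (h + 5)*h - 3 = (5 + h)*h - 3 = h*(5 + h) - 3 = -3 + h*(5 + h))
I(16, 9)*(n(21, 7) - 291) = (-10 + 16)*((-3 + 21² + 5*21) - 291) = 6*((-3 + 441 + 105) - 291) = 6*(543 - 291) = 6*252 = 1512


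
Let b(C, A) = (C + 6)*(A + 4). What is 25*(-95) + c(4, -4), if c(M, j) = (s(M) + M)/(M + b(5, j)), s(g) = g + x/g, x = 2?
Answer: -18983/8 ≈ -2372.9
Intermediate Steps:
b(C, A) = (4 + A)*(6 + C) (b(C, A) = (6 + C)*(4 + A) = (4 + A)*(6 + C))
s(g) = g + 2/g
c(M, j) = (2*M + 2/M)/(44 + M + 11*j) (c(M, j) = ((M + 2/M) + M)/(M + (24 + 4*5 + 6*j + j*5)) = (2*M + 2/M)/(M + (24 + 20 + 6*j + 5*j)) = (2*M + 2/M)/(M + (44 + 11*j)) = (2*M + 2/M)/(44 + M + 11*j))
25*(-95) + c(4, -4) = 25*(-95) + 2*(1 + 4**2)/(4*(44 + 4 + 11*(-4))) = -2375 + 2*(1/4)*(1 + 16)/(44 + 4 - 44) = -2375 + 2*(1/4)*17/4 = -2375 + 2*(1/4)*(1/4)*17 = -2375 + 17/8 = -18983/8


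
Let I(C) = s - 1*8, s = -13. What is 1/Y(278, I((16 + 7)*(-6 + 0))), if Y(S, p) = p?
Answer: -1/21 ≈ -0.047619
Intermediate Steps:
I(C) = -21 (I(C) = -13 - 1*8 = -13 - 8 = -21)
1/Y(278, I((16 + 7)*(-6 + 0))) = 1/(-21) = -1/21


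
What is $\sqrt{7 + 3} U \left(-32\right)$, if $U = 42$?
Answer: $- 1344 \sqrt{10} \approx -4250.1$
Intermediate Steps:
$\sqrt{7 + 3} U \left(-32\right) = \sqrt{7 + 3} \cdot 42 \left(-32\right) = \sqrt{10} \cdot 42 \left(-32\right) = 42 \sqrt{10} \left(-32\right) = - 1344 \sqrt{10}$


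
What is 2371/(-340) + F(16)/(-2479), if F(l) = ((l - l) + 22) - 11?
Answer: -5881449/842860 ≈ -6.9780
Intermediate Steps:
F(l) = 11 (F(l) = (0 + 22) - 11 = 22 - 11 = 11)
2371/(-340) + F(16)/(-2479) = 2371/(-340) + 11/(-2479) = 2371*(-1/340) + 11*(-1/2479) = -2371/340 - 11/2479 = -5881449/842860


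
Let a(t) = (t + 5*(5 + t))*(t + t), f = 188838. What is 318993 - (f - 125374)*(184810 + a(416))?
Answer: -144842425855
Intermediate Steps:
a(t) = 2*t*(25 + 6*t) (a(t) = (t + (25 + 5*t))*(2*t) = (25 + 6*t)*(2*t) = 2*t*(25 + 6*t))
318993 - (f - 125374)*(184810 + a(416)) = 318993 - (188838 - 125374)*(184810 + 2*416*(25 + 6*416)) = 318993 - 63464*(184810 + 2*416*(25 + 2496)) = 318993 - 63464*(184810 + 2*416*2521) = 318993 - 63464*(184810 + 2097472) = 318993 - 63464*2282282 = 318993 - 1*144842744848 = 318993 - 144842744848 = -144842425855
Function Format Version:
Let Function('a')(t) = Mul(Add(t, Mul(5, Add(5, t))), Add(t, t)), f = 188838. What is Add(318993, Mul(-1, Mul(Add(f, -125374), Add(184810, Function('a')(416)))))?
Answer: -144842425855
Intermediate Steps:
Function('a')(t) = Mul(2, t, Add(25, Mul(6, t))) (Function('a')(t) = Mul(Add(t, Add(25, Mul(5, t))), Mul(2, t)) = Mul(Add(25, Mul(6, t)), Mul(2, t)) = Mul(2, t, Add(25, Mul(6, t))))
Add(318993, Mul(-1, Mul(Add(f, -125374), Add(184810, Function('a')(416))))) = Add(318993, Mul(-1, Mul(Add(188838, -125374), Add(184810, Mul(2, 416, Add(25, Mul(6, 416))))))) = Add(318993, Mul(-1, Mul(63464, Add(184810, Mul(2, 416, Add(25, 2496)))))) = Add(318993, Mul(-1, Mul(63464, Add(184810, Mul(2, 416, 2521))))) = Add(318993, Mul(-1, Mul(63464, Add(184810, 2097472)))) = Add(318993, Mul(-1, Mul(63464, 2282282))) = Add(318993, Mul(-1, 144842744848)) = Add(318993, -144842744848) = -144842425855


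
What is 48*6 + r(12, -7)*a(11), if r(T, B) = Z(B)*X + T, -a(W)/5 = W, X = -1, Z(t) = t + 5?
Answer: -482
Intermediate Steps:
Z(t) = 5 + t
a(W) = -5*W
r(T, B) = -5 + T - B (r(T, B) = (5 + B)*(-1) + T = (-5 - B) + T = -5 + T - B)
48*6 + r(12, -7)*a(11) = 48*6 + (-5 + 12 - 1*(-7))*(-5*11) = 288 + (-5 + 12 + 7)*(-55) = 288 + 14*(-55) = 288 - 770 = -482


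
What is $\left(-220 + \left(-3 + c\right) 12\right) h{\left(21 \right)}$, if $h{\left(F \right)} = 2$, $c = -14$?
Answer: $-848$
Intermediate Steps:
$\left(-220 + \left(-3 + c\right) 12\right) h{\left(21 \right)} = \left(-220 + \left(-3 - 14\right) 12\right) 2 = \left(-220 - 204\right) 2 = \left(-424\right) 2 = -848$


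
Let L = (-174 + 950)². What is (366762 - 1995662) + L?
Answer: -1026724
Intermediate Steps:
L = 602176 (L = 776² = 602176)
(366762 - 1995662) + L = (366762 - 1995662) + 602176 = -1628900 + 602176 = -1026724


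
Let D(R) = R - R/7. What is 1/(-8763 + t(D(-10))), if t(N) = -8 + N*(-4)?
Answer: -7/61157 ≈ -0.00011446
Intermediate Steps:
D(R) = 6*R/7 (D(R) = R - R/7 = 6*R/7)
t(N) = -8 - 4*N
1/(-8763 + t(D(-10))) = 1/(-8763 + (-8 - 24*(-10)/7)) = 1/(-8763 + (-8 - 4*(-60/7))) = 1/(-8763 + (-8 + 240/7)) = 1/(-8763 + 184/7) = 1/(-61157/7) = -7/61157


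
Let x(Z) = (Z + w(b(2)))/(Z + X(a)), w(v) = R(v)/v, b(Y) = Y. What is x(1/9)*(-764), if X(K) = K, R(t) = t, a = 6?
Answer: -1528/11 ≈ -138.91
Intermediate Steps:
w(v) = 1 (w(v) = v/v = 1)
x(Z) = (1 + Z)/(6 + Z) (x(Z) = (Z + 1)/(Z + 6) = (1 + Z)/(6 + Z))
x(1/9)*(-764) = ((1 + 1/9)/(6 + 1/9))*(-764) = ((10/9)/(55/9))*(-764) = ((9/55)*(10/9))*(-764) = (2/11)*(-764) = -1528/11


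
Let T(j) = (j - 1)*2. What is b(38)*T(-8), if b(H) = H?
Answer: -684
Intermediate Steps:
T(j) = -2 + 2*j (T(j) = (-1 + j)*2 = -2 + 2*j)
b(38)*T(-8) = 38*(-2 + 2*(-8)) = 38*(-2 - 16) = 38*(-18) = -684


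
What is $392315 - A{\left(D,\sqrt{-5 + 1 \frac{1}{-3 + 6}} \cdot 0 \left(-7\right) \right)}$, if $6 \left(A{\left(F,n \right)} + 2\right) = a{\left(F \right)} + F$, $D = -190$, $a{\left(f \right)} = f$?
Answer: $\frac{1177141}{3} \approx 3.9238 \cdot 10^{5}$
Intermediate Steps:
$A{\left(F,n \right)} = -2 + \frac{F}{3}$ ($A{\left(F,n \right)} = -2 + \frac{F + F}{6} = -2 + \frac{2 F}{6} = -2 + \frac{F}{3}$)
$392315 - A{\left(D,\sqrt{-5 + 1 \frac{1}{-3 + 6}} \cdot 0 \left(-7\right) \right)} = 392315 - \left(-2 + \frac{1}{3} \left(-190\right)\right) = 392315 - \left(-2 - \frac{190}{3}\right) = 392315 - - \frac{196}{3} = 392315 + \frac{196}{3} = \frac{1177141}{3}$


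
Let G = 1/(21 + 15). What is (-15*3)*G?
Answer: -5/4 ≈ -1.2500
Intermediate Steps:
G = 1/36 ≈ 0.027778
(-15*3)*G = -15*3*(1/36) = -45*1/36 = -5/4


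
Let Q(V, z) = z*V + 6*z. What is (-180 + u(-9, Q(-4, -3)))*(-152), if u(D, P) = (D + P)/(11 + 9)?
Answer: 27474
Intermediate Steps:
Q(V, z) = 6*z + V*z (Q(V, z) = V*z + 6*z = 6*z + V*z)
u(D, P) = D/20 + P/20 (u(D, P) = (D + P)/20 = (D + P)*(1/20) = D/20 + P/20)
(-180 + u(-9, Q(-4, -3)))*(-152) = (-180 + ((1/20)*(-9) + (-3*(6 - 4))/20))*(-152) = (-180 + (-9/20 + (-3*2)/20))*(-152) = (-180 + (-9/20 + (1/20)*(-6)))*(-152) = (-180 + (-9/20 - 3/10))*(-152) = (-180 - 3/4)*(-152) = -723/4*(-152) = 27474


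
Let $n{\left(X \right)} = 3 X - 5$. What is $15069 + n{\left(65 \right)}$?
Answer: $15259$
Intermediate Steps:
$n{\left(X \right)} = -5 + 3 X$
$15069 + n{\left(65 \right)} = 15069 + \left(-5 + 3 \cdot 65\right) = 15069 + \left(-5 + 195\right) = 15069 + 190 = 15259$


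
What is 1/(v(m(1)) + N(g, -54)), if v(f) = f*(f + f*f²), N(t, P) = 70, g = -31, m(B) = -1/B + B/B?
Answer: 1/70 ≈ 0.014286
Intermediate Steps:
m(B) = 1 - 1/B (m(B) = -1/B + 1 = 1 - 1/B)
v(f) = f*(f + f³)
1/(v(m(1)) + N(g, -54)) = 1/((((-1 + 1)/1)² + ((-1 + 1)/1)⁴) + 70) = 1/(((1*0)² + (1*0)⁴) + 70) = 1/((0² + 0⁴) + 70) = 1/((0 + 0) + 70) = 1/(0 + 70) = 1/70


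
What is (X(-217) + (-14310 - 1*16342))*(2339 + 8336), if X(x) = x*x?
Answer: 175464975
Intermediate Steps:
X(x) = x²
(X(-217) + (-14310 - 1*16342))*(2339 + 8336) = ((-217)² + (-14310 - 1*16342))*(2339 + 8336) = (47089 + (-14310 - 16342))*10675 = (47089 - 30652)*10675 = 16437*10675 = 175464975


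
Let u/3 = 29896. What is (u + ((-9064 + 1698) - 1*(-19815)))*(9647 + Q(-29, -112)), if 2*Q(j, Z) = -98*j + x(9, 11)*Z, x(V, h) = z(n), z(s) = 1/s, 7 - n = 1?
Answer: 3388497112/3 ≈ 1.1295e+9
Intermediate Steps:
n = 6 (n = 7 - 1*1 = 7 - 1 = 6)
x(V, h) = ⅙ (x(V, h) = 1/6 = ⅙)
Q(j, Z) = -49*j + Z/12 (Q(j, Z) = (-98*j + Z/6)/2 = -49*j + Z/12)
u = 89688 (u = 3*29896 = 89688)
(u + ((-9064 + 1698) - 1*(-19815)))*(9647 + Q(-29, -112)) = (89688 + ((-9064 + 1698) - 1*(-19815)))*(9647 + (-49*(-29) + (1/12)*(-112))) = (89688 + (-7366 + 19815))*(9647 + (1421 - 28/3)) = (89688 + 12449)*(9647 + 4235/3) = 102137*(33176/3) = 3388497112/3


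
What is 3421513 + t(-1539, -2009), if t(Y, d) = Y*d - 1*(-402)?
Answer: 6513766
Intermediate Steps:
t(Y, d) = 402 + Y*d (t(Y, d) = Y*d + 402 = 402 + Y*d)
3421513 + t(-1539, -2009) = 3421513 + (402 - 1539*(-2009)) = 3421513 + (402 + 3091851) = 3421513 + 3092253 = 6513766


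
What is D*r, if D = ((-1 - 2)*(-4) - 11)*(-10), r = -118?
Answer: 1180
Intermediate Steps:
D = -10 (D = (-3*(-4) - 11)*(-10) = (12 - 11)*(-10) = 1*(-10) = -10)
D*r = -10*(-118) = 1180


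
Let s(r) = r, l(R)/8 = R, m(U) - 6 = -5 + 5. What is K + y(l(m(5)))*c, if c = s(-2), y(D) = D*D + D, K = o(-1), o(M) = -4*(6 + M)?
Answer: -4724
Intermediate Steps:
m(U) = 6 (m(U) = 6 + (-5 + 5) = 6 + 0 = 6)
o(M) = -24 - 4*M
K = -20 (K = -24 - 4*(-1) = -24 + 4 = -20)
l(R) = 8*R
y(D) = D + D**2 (y(D) = D**2 + D = D + D**2)
c = -2
K + y(l(m(5)))*c = -20 + ((8*6)*(1 + 8*6))*(-2) = -20 + (48*(1 + 48))*(-2) = -20 + (48*49)*(-2) = -20 + 2352*(-2) = -20 - 4704 = -4724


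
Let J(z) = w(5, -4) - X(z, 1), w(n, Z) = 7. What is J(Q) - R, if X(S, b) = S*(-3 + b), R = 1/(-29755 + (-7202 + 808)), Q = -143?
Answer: -10085570/36149 ≈ -279.00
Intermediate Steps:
R = -1/36149 (R = 1/(-29755 - 6394) = 1/(-36149) = -1/36149 ≈ -2.7663e-5)
J(z) = 7 + 2*z (J(z) = 7 - z*(-3 + 1) = 7 - z*(-2) = 7 - (-2)*z = 7 + 2*z)
J(Q) - R = (7 + 2*(-143)) - 1*(-1/36149) = (7 - 286) + 1/36149 = -279 + 1/36149 = -10085570/36149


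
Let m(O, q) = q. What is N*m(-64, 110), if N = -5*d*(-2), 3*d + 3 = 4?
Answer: 1100/3 ≈ 366.67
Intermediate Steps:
d = ⅓ (d = -1 + (⅓)*4 = -1 + 4/3 = ⅓ ≈ 0.33333)
N = 10/3 (N = -5*⅓*(-2) = -5/3*(-2) = 10/3 ≈ 3.3333)
N*m(-64, 110) = (10/3)*110 = 1100/3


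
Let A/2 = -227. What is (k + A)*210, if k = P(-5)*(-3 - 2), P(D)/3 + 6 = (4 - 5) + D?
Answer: -57540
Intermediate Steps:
A = -454 (A = 2*(-227) = -454)
P(D) = -21 + 3*D (P(D) = -18 + 3*((4 - 5) + D) = -18 + 3*(-1 + D) = -18 + (-3 + 3*D) = -21 + 3*D)
k = 180 (k = (-21 + 3*(-5))*(-3 - 2) = (-21 - 15)*(-5) = -36*(-5) = 180)
(k + A)*210 = (180 - 454)*210 = -274*210 = -57540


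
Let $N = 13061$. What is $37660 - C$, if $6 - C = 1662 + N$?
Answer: $52377$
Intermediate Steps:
$C = -14717$ ($C = 6 - \left(1662 + 13061\right) = 6 - 14723 = -14717$)
$37660 - C = 37660 - -14717 = 37660 + 14717 = 52377$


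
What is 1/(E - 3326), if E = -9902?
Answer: -1/13228 ≈ -7.5597e-5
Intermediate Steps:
1/(E - 3326) = 1/(-9902 - 3326) = 1/(-13228) = -1/13228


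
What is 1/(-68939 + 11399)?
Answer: -1/57540 ≈ -1.7379e-5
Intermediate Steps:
1/(-68939 + 11399) = 1/(-57540) = -1/57540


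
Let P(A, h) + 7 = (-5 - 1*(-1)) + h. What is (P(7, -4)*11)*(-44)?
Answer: 7260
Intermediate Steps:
P(A, h) = -11 + h (P(A, h) = -7 + ((-5 - 1*(-1)) + h) = -7 + ((-5 + 1) + h) = -7 + (-4 + h) = -11 + h)
(P(7, -4)*11)*(-44) = ((-11 - 4)*11)*(-44) = -15*11*(-44) = -165*(-44) = 7260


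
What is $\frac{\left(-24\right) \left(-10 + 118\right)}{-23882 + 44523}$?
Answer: $- \frac{2592}{20641} \approx -0.12558$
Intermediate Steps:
$\frac{\left(-24\right) \left(-10 + 118\right)}{-23882 + 44523} = \frac{\left(-24\right) 108}{20641} = \left(-2592\right) \frac{1}{20641} = - \frac{2592}{20641}$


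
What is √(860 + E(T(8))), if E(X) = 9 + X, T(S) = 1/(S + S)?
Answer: 3*√1545/4 ≈ 29.480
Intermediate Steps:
T(S) = 1/(2*S)
√(860 + E(T(8))) = √(860 + (9 + (½)/8)) = √(860 + (9 + (½)*(⅛))) = √(860 + (9 + 1/16)) = √(860 + 145/16) = √(13905/16) = 3*√1545/4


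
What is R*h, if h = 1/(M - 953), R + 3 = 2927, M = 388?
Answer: -2924/565 ≈ -5.1752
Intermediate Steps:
R = 2924 (R = -3 + 2927 = 2924)
h = -1/565 (h = 1/(388 - 953) = 1/(-565) = -1/565 ≈ -0.0017699)
R*h = 2924*(-1/565) = -2924/565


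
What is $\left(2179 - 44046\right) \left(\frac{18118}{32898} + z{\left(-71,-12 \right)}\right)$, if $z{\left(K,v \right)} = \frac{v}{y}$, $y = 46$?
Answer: $- \frac{4591260821}{378327} \approx -12136.0$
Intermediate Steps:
$z{\left(K,v \right)} = \frac{v}{46}$
$\left(2179 - 44046\right) \left(\frac{18118}{32898} + z{\left(-71,-12 \right)}\right) = \left(2179 - 44046\right) \left(\frac{18118}{32898} + \frac{1}{46} \left(-12\right)\right) = - 41867 \left(18118 \cdot \frac{1}{32898} - \frac{6}{23}\right) = - 41867 \left(\frac{9059}{16449} - \frac{6}{23}\right) = \left(-41867\right) \frac{109663}{378327} = - \frac{4591260821}{378327}$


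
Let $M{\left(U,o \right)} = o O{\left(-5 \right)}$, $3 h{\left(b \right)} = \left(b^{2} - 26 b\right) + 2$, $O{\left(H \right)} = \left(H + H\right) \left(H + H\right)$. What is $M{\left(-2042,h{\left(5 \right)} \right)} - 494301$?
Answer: $- \frac{1493203}{3} \approx -4.9773 \cdot 10^{5}$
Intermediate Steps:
$O{\left(H \right)} = 4 H^{2}$ ($O{\left(H \right)} = 2 H 2 H = 4 H^{2}$)
$h{\left(b \right)} = \frac{2}{3} - \frac{26 b}{3} + \frac{b^{2}}{3}$ ($h{\left(b \right)} = \frac{\left(b^{2} - 26 b\right) + 2}{3} = \frac{2 + b^{2} - 26 b}{3} = \frac{2}{3} - \frac{26 b}{3} + \frac{b^{2}}{3}$)
$M{\left(U,o \right)} = 100 o$ ($M{\left(U,o \right)} = o 4 \left(-5\right)^{2} = o 4 \cdot 25 = o 100 = 100 o$)
$M{\left(-2042,h{\left(5 \right)} \right)} - 494301 = 100 \left(\frac{2}{3} - \frac{130}{3} + \frac{5^{2}}{3}\right) - 494301 = 100 \left(\frac{2}{3} - \frac{130}{3} + \frac{1}{3} \cdot 25\right) - 494301 = 100 \left(\frac{2}{3} - \frac{130}{3} + \frac{25}{3}\right) - 494301 = 100 \left(- \frac{103}{3}\right) - 494301 = - \frac{10300}{3} - 494301 = - \frac{1493203}{3}$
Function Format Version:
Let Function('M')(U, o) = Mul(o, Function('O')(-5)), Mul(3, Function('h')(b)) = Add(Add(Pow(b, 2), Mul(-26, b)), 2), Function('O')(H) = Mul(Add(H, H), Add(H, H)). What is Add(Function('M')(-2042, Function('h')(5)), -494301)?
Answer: Rational(-1493203, 3) ≈ -4.9773e+5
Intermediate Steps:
Function('O')(H) = Mul(4, Pow(H, 2)) (Function('O')(H) = Mul(Mul(2, H), Mul(2, H)) = Mul(4, Pow(H, 2)))
Function('h')(b) = Add(Rational(2, 3), Mul(Rational(-26, 3), b), Mul(Rational(1, 3), Pow(b, 2))) (Function('h')(b) = Mul(Rational(1, 3), Add(Add(Pow(b, 2), Mul(-26, b)), 2)) = Mul(Rational(1, 3), Add(2, Pow(b, 2), Mul(-26, b))) = Add(Rational(2, 3), Mul(Rational(-26, 3), b), Mul(Rational(1, 3), Pow(b, 2))))
Function('M')(U, o) = Mul(100, o) (Function('M')(U, o) = Mul(o, Mul(4, Pow(-5, 2))) = Mul(o, Mul(4, 25)) = Mul(o, 100) = Mul(100, o))
Add(Function('M')(-2042, Function('h')(5)), -494301) = Add(Mul(100, Add(Rational(2, 3), Mul(Rational(-26, 3), 5), Mul(Rational(1, 3), Pow(5, 2)))), -494301) = Add(Mul(100, Add(Rational(2, 3), Rational(-130, 3), Mul(Rational(1, 3), 25))), -494301) = Add(Mul(100, Add(Rational(2, 3), Rational(-130, 3), Rational(25, 3))), -494301) = Add(Mul(100, Rational(-103, 3)), -494301) = Add(Rational(-10300, 3), -494301) = Rational(-1493203, 3)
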